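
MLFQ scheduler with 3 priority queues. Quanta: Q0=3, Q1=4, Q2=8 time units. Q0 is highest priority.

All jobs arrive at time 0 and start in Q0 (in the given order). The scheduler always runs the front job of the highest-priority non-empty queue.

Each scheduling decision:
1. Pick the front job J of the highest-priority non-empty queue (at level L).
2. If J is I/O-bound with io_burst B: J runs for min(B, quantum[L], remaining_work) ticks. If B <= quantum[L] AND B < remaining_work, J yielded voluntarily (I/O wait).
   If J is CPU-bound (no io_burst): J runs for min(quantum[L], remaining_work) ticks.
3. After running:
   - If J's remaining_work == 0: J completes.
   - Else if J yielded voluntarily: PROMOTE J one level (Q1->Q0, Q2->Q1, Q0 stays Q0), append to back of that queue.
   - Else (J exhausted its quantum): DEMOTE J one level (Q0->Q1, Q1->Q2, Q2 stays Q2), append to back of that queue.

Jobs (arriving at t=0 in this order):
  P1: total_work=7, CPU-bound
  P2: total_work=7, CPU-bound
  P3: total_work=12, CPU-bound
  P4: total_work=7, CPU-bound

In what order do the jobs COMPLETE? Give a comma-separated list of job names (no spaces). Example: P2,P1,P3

Answer: P1,P2,P4,P3

Derivation:
t=0-3: P1@Q0 runs 3, rem=4, quantum used, demote→Q1. Q0=[P2,P3,P4] Q1=[P1] Q2=[]
t=3-6: P2@Q0 runs 3, rem=4, quantum used, demote→Q1. Q0=[P3,P4] Q1=[P1,P2] Q2=[]
t=6-9: P3@Q0 runs 3, rem=9, quantum used, demote→Q1. Q0=[P4] Q1=[P1,P2,P3] Q2=[]
t=9-12: P4@Q0 runs 3, rem=4, quantum used, demote→Q1. Q0=[] Q1=[P1,P2,P3,P4] Q2=[]
t=12-16: P1@Q1 runs 4, rem=0, completes. Q0=[] Q1=[P2,P3,P4] Q2=[]
t=16-20: P2@Q1 runs 4, rem=0, completes. Q0=[] Q1=[P3,P4] Q2=[]
t=20-24: P3@Q1 runs 4, rem=5, quantum used, demote→Q2. Q0=[] Q1=[P4] Q2=[P3]
t=24-28: P4@Q1 runs 4, rem=0, completes. Q0=[] Q1=[] Q2=[P3]
t=28-33: P3@Q2 runs 5, rem=0, completes. Q0=[] Q1=[] Q2=[]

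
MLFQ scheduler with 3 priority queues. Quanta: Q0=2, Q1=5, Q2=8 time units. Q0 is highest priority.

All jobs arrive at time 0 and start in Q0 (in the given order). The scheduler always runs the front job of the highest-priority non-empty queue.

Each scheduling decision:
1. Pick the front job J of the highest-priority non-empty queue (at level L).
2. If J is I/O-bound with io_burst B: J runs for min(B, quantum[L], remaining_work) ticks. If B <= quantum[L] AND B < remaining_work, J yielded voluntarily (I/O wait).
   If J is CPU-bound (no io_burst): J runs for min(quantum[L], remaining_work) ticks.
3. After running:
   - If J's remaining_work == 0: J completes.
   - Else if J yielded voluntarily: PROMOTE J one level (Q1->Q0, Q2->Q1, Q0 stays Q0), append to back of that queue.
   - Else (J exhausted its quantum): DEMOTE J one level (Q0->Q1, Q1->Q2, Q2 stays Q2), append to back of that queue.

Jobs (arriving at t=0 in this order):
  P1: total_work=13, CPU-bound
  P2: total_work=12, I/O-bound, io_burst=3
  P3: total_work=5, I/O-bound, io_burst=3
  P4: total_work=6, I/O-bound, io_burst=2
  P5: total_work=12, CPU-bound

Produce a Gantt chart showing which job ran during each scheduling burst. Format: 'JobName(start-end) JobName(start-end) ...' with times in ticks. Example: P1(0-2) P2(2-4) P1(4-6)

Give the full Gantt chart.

Answer: P1(0-2) P2(2-4) P3(4-6) P4(6-8) P5(8-10) P4(10-12) P4(12-14) P1(14-19) P2(19-22) P2(22-24) P3(24-27) P5(27-32) P2(32-35) P2(35-37) P1(37-43) P5(43-48)

Derivation:
t=0-2: P1@Q0 runs 2, rem=11, quantum used, demote→Q1. Q0=[P2,P3,P4,P5] Q1=[P1] Q2=[]
t=2-4: P2@Q0 runs 2, rem=10, quantum used, demote→Q1. Q0=[P3,P4,P5] Q1=[P1,P2] Q2=[]
t=4-6: P3@Q0 runs 2, rem=3, quantum used, demote→Q1. Q0=[P4,P5] Q1=[P1,P2,P3] Q2=[]
t=6-8: P4@Q0 runs 2, rem=4, I/O yield, promote→Q0. Q0=[P5,P4] Q1=[P1,P2,P3] Q2=[]
t=8-10: P5@Q0 runs 2, rem=10, quantum used, demote→Q1. Q0=[P4] Q1=[P1,P2,P3,P5] Q2=[]
t=10-12: P4@Q0 runs 2, rem=2, I/O yield, promote→Q0. Q0=[P4] Q1=[P1,P2,P3,P5] Q2=[]
t=12-14: P4@Q0 runs 2, rem=0, completes. Q0=[] Q1=[P1,P2,P3,P5] Q2=[]
t=14-19: P1@Q1 runs 5, rem=6, quantum used, demote→Q2. Q0=[] Q1=[P2,P3,P5] Q2=[P1]
t=19-22: P2@Q1 runs 3, rem=7, I/O yield, promote→Q0. Q0=[P2] Q1=[P3,P5] Q2=[P1]
t=22-24: P2@Q0 runs 2, rem=5, quantum used, demote→Q1. Q0=[] Q1=[P3,P5,P2] Q2=[P1]
t=24-27: P3@Q1 runs 3, rem=0, completes. Q0=[] Q1=[P5,P2] Q2=[P1]
t=27-32: P5@Q1 runs 5, rem=5, quantum used, demote→Q2. Q0=[] Q1=[P2] Q2=[P1,P5]
t=32-35: P2@Q1 runs 3, rem=2, I/O yield, promote→Q0. Q0=[P2] Q1=[] Q2=[P1,P5]
t=35-37: P2@Q0 runs 2, rem=0, completes. Q0=[] Q1=[] Q2=[P1,P5]
t=37-43: P1@Q2 runs 6, rem=0, completes. Q0=[] Q1=[] Q2=[P5]
t=43-48: P5@Q2 runs 5, rem=0, completes. Q0=[] Q1=[] Q2=[]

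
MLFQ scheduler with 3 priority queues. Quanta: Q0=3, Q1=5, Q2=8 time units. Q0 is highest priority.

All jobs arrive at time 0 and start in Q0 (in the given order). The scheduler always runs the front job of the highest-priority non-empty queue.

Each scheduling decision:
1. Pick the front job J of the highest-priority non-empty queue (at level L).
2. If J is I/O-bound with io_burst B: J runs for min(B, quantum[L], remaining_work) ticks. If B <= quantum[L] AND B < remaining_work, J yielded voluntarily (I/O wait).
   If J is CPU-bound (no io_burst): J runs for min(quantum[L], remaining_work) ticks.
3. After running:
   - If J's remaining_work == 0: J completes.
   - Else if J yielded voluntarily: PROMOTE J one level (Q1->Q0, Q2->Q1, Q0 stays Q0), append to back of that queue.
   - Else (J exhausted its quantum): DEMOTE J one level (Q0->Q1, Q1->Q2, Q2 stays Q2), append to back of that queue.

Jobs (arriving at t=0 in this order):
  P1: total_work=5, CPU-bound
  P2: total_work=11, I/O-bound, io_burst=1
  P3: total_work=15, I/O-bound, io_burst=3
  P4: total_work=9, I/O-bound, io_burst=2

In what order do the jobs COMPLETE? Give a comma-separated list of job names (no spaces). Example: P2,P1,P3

Answer: P3,P4,P2,P1

Derivation:
t=0-3: P1@Q0 runs 3, rem=2, quantum used, demote→Q1. Q0=[P2,P3,P4] Q1=[P1] Q2=[]
t=3-4: P2@Q0 runs 1, rem=10, I/O yield, promote→Q0. Q0=[P3,P4,P2] Q1=[P1] Q2=[]
t=4-7: P3@Q0 runs 3, rem=12, I/O yield, promote→Q0. Q0=[P4,P2,P3] Q1=[P1] Q2=[]
t=7-9: P4@Q0 runs 2, rem=7, I/O yield, promote→Q0. Q0=[P2,P3,P4] Q1=[P1] Q2=[]
t=9-10: P2@Q0 runs 1, rem=9, I/O yield, promote→Q0. Q0=[P3,P4,P2] Q1=[P1] Q2=[]
t=10-13: P3@Q0 runs 3, rem=9, I/O yield, promote→Q0. Q0=[P4,P2,P3] Q1=[P1] Q2=[]
t=13-15: P4@Q0 runs 2, rem=5, I/O yield, promote→Q0. Q0=[P2,P3,P4] Q1=[P1] Q2=[]
t=15-16: P2@Q0 runs 1, rem=8, I/O yield, promote→Q0. Q0=[P3,P4,P2] Q1=[P1] Q2=[]
t=16-19: P3@Q0 runs 3, rem=6, I/O yield, promote→Q0. Q0=[P4,P2,P3] Q1=[P1] Q2=[]
t=19-21: P4@Q0 runs 2, rem=3, I/O yield, promote→Q0. Q0=[P2,P3,P4] Q1=[P1] Q2=[]
t=21-22: P2@Q0 runs 1, rem=7, I/O yield, promote→Q0. Q0=[P3,P4,P2] Q1=[P1] Q2=[]
t=22-25: P3@Q0 runs 3, rem=3, I/O yield, promote→Q0. Q0=[P4,P2,P3] Q1=[P1] Q2=[]
t=25-27: P4@Q0 runs 2, rem=1, I/O yield, promote→Q0. Q0=[P2,P3,P4] Q1=[P1] Q2=[]
t=27-28: P2@Q0 runs 1, rem=6, I/O yield, promote→Q0. Q0=[P3,P4,P2] Q1=[P1] Q2=[]
t=28-31: P3@Q0 runs 3, rem=0, completes. Q0=[P4,P2] Q1=[P1] Q2=[]
t=31-32: P4@Q0 runs 1, rem=0, completes. Q0=[P2] Q1=[P1] Q2=[]
t=32-33: P2@Q0 runs 1, rem=5, I/O yield, promote→Q0. Q0=[P2] Q1=[P1] Q2=[]
t=33-34: P2@Q0 runs 1, rem=4, I/O yield, promote→Q0. Q0=[P2] Q1=[P1] Q2=[]
t=34-35: P2@Q0 runs 1, rem=3, I/O yield, promote→Q0. Q0=[P2] Q1=[P1] Q2=[]
t=35-36: P2@Q0 runs 1, rem=2, I/O yield, promote→Q0. Q0=[P2] Q1=[P1] Q2=[]
t=36-37: P2@Q0 runs 1, rem=1, I/O yield, promote→Q0. Q0=[P2] Q1=[P1] Q2=[]
t=37-38: P2@Q0 runs 1, rem=0, completes. Q0=[] Q1=[P1] Q2=[]
t=38-40: P1@Q1 runs 2, rem=0, completes. Q0=[] Q1=[] Q2=[]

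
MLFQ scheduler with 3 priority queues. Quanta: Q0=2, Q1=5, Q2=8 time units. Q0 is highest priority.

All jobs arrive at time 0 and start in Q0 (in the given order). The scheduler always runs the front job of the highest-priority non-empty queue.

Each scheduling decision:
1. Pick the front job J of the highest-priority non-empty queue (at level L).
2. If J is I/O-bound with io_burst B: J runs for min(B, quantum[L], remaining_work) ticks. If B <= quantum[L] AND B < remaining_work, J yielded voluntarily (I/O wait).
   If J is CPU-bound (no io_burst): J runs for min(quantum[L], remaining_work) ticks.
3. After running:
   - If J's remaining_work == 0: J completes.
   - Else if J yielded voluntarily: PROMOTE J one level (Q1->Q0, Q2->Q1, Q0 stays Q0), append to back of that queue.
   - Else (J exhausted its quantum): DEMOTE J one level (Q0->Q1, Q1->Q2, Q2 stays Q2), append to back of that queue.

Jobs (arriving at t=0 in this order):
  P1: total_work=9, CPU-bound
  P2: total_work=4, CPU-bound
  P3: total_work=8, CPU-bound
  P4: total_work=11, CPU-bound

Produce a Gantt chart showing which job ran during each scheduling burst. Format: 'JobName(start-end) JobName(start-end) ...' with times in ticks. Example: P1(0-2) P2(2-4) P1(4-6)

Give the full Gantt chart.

Answer: P1(0-2) P2(2-4) P3(4-6) P4(6-8) P1(8-13) P2(13-15) P3(15-20) P4(20-25) P1(25-27) P3(27-28) P4(28-32)

Derivation:
t=0-2: P1@Q0 runs 2, rem=7, quantum used, demote→Q1. Q0=[P2,P3,P4] Q1=[P1] Q2=[]
t=2-4: P2@Q0 runs 2, rem=2, quantum used, demote→Q1. Q0=[P3,P4] Q1=[P1,P2] Q2=[]
t=4-6: P3@Q0 runs 2, rem=6, quantum used, demote→Q1. Q0=[P4] Q1=[P1,P2,P3] Q2=[]
t=6-8: P4@Q0 runs 2, rem=9, quantum used, demote→Q1. Q0=[] Q1=[P1,P2,P3,P4] Q2=[]
t=8-13: P1@Q1 runs 5, rem=2, quantum used, demote→Q2. Q0=[] Q1=[P2,P3,P4] Q2=[P1]
t=13-15: P2@Q1 runs 2, rem=0, completes. Q0=[] Q1=[P3,P4] Q2=[P1]
t=15-20: P3@Q1 runs 5, rem=1, quantum used, demote→Q2. Q0=[] Q1=[P4] Q2=[P1,P3]
t=20-25: P4@Q1 runs 5, rem=4, quantum used, demote→Q2. Q0=[] Q1=[] Q2=[P1,P3,P4]
t=25-27: P1@Q2 runs 2, rem=0, completes. Q0=[] Q1=[] Q2=[P3,P4]
t=27-28: P3@Q2 runs 1, rem=0, completes. Q0=[] Q1=[] Q2=[P4]
t=28-32: P4@Q2 runs 4, rem=0, completes. Q0=[] Q1=[] Q2=[]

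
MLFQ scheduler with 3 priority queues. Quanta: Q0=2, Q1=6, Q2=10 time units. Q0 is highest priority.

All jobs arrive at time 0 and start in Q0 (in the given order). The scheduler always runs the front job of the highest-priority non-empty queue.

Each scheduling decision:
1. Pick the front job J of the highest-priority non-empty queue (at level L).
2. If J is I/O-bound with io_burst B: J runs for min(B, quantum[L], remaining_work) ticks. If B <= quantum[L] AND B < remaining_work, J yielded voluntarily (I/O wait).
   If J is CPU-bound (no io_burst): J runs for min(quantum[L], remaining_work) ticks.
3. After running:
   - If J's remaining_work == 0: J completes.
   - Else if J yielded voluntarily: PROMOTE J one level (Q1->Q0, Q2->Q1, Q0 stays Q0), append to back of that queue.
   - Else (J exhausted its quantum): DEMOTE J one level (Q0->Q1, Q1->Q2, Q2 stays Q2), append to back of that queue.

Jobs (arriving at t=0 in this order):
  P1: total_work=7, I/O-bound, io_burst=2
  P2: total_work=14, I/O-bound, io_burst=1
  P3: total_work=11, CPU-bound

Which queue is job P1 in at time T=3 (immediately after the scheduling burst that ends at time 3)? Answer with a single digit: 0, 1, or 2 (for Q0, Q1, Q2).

t=0-2: P1@Q0 runs 2, rem=5, I/O yield, promote→Q0. Q0=[P2,P3,P1] Q1=[] Q2=[]
t=2-3: P2@Q0 runs 1, rem=13, I/O yield, promote→Q0. Q0=[P3,P1,P2] Q1=[] Q2=[]
t=3-5: P3@Q0 runs 2, rem=9, quantum used, demote→Q1. Q0=[P1,P2] Q1=[P3] Q2=[]
t=5-7: P1@Q0 runs 2, rem=3, I/O yield, promote→Q0. Q0=[P2,P1] Q1=[P3] Q2=[]
t=7-8: P2@Q0 runs 1, rem=12, I/O yield, promote→Q0. Q0=[P1,P2] Q1=[P3] Q2=[]
t=8-10: P1@Q0 runs 2, rem=1, I/O yield, promote→Q0. Q0=[P2,P1] Q1=[P3] Q2=[]
t=10-11: P2@Q0 runs 1, rem=11, I/O yield, promote→Q0. Q0=[P1,P2] Q1=[P3] Q2=[]
t=11-12: P1@Q0 runs 1, rem=0, completes. Q0=[P2] Q1=[P3] Q2=[]
t=12-13: P2@Q0 runs 1, rem=10, I/O yield, promote→Q0. Q0=[P2] Q1=[P3] Q2=[]
t=13-14: P2@Q0 runs 1, rem=9, I/O yield, promote→Q0. Q0=[P2] Q1=[P3] Q2=[]
t=14-15: P2@Q0 runs 1, rem=8, I/O yield, promote→Q0. Q0=[P2] Q1=[P3] Q2=[]
t=15-16: P2@Q0 runs 1, rem=7, I/O yield, promote→Q0. Q0=[P2] Q1=[P3] Q2=[]
t=16-17: P2@Q0 runs 1, rem=6, I/O yield, promote→Q0. Q0=[P2] Q1=[P3] Q2=[]
t=17-18: P2@Q0 runs 1, rem=5, I/O yield, promote→Q0. Q0=[P2] Q1=[P3] Q2=[]
t=18-19: P2@Q0 runs 1, rem=4, I/O yield, promote→Q0. Q0=[P2] Q1=[P3] Q2=[]
t=19-20: P2@Q0 runs 1, rem=3, I/O yield, promote→Q0. Q0=[P2] Q1=[P3] Q2=[]
t=20-21: P2@Q0 runs 1, rem=2, I/O yield, promote→Q0. Q0=[P2] Q1=[P3] Q2=[]
t=21-22: P2@Q0 runs 1, rem=1, I/O yield, promote→Q0. Q0=[P2] Q1=[P3] Q2=[]
t=22-23: P2@Q0 runs 1, rem=0, completes. Q0=[] Q1=[P3] Q2=[]
t=23-29: P3@Q1 runs 6, rem=3, quantum used, demote→Q2. Q0=[] Q1=[] Q2=[P3]
t=29-32: P3@Q2 runs 3, rem=0, completes. Q0=[] Q1=[] Q2=[]

Answer: 0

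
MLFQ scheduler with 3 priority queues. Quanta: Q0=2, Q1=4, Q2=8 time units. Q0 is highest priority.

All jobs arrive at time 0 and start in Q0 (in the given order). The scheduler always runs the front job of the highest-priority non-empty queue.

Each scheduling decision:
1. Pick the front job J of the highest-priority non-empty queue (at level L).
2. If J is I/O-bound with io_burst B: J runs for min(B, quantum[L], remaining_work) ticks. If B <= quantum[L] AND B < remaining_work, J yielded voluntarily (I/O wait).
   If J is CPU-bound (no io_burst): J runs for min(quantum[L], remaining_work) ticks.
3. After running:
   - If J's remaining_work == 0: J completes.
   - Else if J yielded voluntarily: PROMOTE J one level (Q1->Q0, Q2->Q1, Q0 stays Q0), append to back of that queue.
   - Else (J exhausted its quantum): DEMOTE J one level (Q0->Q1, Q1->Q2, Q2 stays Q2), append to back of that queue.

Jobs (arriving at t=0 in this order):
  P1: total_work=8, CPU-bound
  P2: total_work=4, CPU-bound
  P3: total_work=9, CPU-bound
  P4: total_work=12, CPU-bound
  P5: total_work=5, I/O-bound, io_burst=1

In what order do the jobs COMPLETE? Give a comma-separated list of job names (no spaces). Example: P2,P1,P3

t=0-2: P1@Q0 runs 2, rem=6, quantum used, demote→Q1. Q0=[P2,P3,P4,P5] Q1=[P1] Q2=[]
t=2-4: P2@Q0 runs 2, rem=2, quantum used, demote→Q1. Q0=[P3,P4,P5] Q1=[P1,P2] Q2=[]
t=4-6: P3@Q0 runs 2, rem=7, quantum used, demote→Q1. Q0=[P4,P5] Q1=[P1,P2,P3] Q2=[]
t=6-8: P4@Q0 runs 2, rem=10, quantum used, demote→Q1. Q0=[P5] Q1=[P1,P2,P3,P4] Q2=[]
t=8-9: P5@Q0 runs 1, rem=4, I/O yield, promote→Q0. Q0=[P5] Q1=[P1,P2,P3,P4] Q2=[]
t=9-10: P5@Q0 runs 1, rem=3, I/O yield, promote→Q0. Q0=[P5] Q1=[P1,P2,P3,P4] Q2=[]
t=10-11: P5@Q0 runs 1, rem=2, I/O yield, promote→Q0. Q0=[P5] Q1=[P1,P2,P3,P4] Q2=[]
t=11-12: P5@Q0 runs 1, rem=1, I/O yield, promote→Q0. Q0=[P5] Q1=[P1,P2,P3,P4] Q2=[]
t=12-13: P5@Q0 runs 1, rem=0, completes. Q0=[] Q1=[P1,P2,P3,P4] Q2=[]
t=13-17: P1@Q1 runs 4, rem=2, quantum used, demote→Q2. Q0=[] Q1=[P2,P3,P4] Q2=[P1]
t=17-19: P2@Q1 runs 2, rem=0, completes. Q0=[] Q1=[P3,P4] Q2=[P1]
t=19-23: P3@Q1 runs 4, rem=3, quantum used, demote→Q2. Q0=[] Q1=[P4] Q2=[P1,P3]
t=23-27: P4@Q1 runs 4, rem=6, quantum used, demote→Q2. Q0=[] Q1=[] Q2=[P1,P3,P4]
t=27-29: P1@Q2 runs 2, rem=0, completes. Q0=[] Q1=[] Q2=[P3,P4]
t=29-32: P3@Q2 runs 3, rem=0, completes. Q0=[] Q1=[] Q2=[P4]
t=32-38: P4@Q2 runs 6, rem=0, completes. Q0=[] Q1=[] Q2=[]

Answer: P5,P2,P1,P3,P4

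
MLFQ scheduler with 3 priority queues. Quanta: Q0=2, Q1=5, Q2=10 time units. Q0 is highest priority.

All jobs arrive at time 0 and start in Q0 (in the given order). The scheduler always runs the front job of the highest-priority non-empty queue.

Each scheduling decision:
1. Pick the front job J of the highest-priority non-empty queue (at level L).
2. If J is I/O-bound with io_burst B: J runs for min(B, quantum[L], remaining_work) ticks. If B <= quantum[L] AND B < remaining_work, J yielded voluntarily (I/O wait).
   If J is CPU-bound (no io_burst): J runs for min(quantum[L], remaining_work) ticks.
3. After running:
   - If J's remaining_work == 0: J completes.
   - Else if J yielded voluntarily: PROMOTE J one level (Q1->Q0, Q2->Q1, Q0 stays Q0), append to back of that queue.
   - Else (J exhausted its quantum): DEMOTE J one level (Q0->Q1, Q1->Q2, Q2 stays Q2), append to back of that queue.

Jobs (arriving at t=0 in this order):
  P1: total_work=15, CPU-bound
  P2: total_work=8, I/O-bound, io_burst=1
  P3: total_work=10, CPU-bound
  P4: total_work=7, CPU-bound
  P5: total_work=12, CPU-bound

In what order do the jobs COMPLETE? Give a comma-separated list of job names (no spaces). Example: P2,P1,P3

Answer: P2,P4,P1,P3,P5

Derivation:
t=0-2: P1@Q0 runs 2, rem=13, quantum used, demote→Q1. Q0=[P2,P3,P4,P5] Q1=[P1] Q2=[]
t=2-3: P2@Q0 runs 1, rem=7, I/O yield, promote→Q0. Q0=[P3,P4,P5,P2] Q1=[P1] Q2=[]
t=3-5: P3@Q0 runs 2, rem=8, quantum used, demote→Q1. Q0=[P4,P5,P2] Q1=[P1,P3] Q2=[]
t=5-7: P4@Q0 runs 2, rem=5, quantum used, demote→Q1. Q0=[P5,P2] Q1=[P1,P3,P4] Q2=[]
t=7-9: P5@Q0 runs 2, rem=10, quantum used, demote→Q1. Q0=[P2] Q1=[P1,P3,P4,P5] Q2=[]
t=9-10: P2@Q0 runs 1, rem=6, I/O yield, promote→Q0. Q0=[P2] Q1=[P1,P3,P4,P5] Q2=[]
t=10-11: P2@Q0 runs 1, rem=5, I/O yield, promote→Q0. Q0=[P2] Q1=[P1,P3,P4,P5] Q2=[]
t=11-12: P2@Q0 runs 1, rem=4, I/O yield, promote→Q0. Q0=[P2] Q1=[P1,P3,P4,P5] Q2=[]
t=12-13: P2@Q0 runs 1, rem=3, I/O yield, promote→Q0. Q0=[P2] Q1=[P1,P3,P4,P5] Q2=[]
t=13-14: P2@Q0 runs 1, rem=2, I/O yield, promote→Q0. Q0=[P2] Q1=[P1,P3,P4,P5] Q2=[]
t=14-15: P2@Q0 runs 1, rem=1, I/O yield, promote→Q0. Q0=[P2] Q1=[P1,P3,P4,P5] Q2=[]
t=15-16: P2@Q0 runs 1, rem=0, completes. Q0=[] Q1=[P1,P3,P4,P5] Q2=[]
t=16-21: P1@Q1 runs 5, rem=8, quantum used, demote→Q2. Q0=[] Q1=[P3,P4,P5] Q2=[P1]
t=21-26: P3@Q1 runs 5, rem=3, quantum used, demote→Q2. Q0=[] Q1=[P4,P5] Q2=[P1,P3]
t=26-31: P4@Q1 runs 5, rem=0, completes. Q0=[] Q1=[P5] Q2=[P1,P3]
t=31-36: P5@Q1 runs 5, rem=5, quantum used, demote→Q2. Q0=[] Q1=[] Q2=[P1,P3,P5]
t=36-44: P1@Q2 runs 8, rem=0, completes. Q0=[] Q1=[] Q2=[P3,P5]
t=44-47: P3@Q2 runs 3, rem=0, completes. Q0=[] Q1=[] Q2=[P5]
t=47-52: P5@Q2 runs 5, rem=0, completes. Q0=[] Q1=[] Q2=[]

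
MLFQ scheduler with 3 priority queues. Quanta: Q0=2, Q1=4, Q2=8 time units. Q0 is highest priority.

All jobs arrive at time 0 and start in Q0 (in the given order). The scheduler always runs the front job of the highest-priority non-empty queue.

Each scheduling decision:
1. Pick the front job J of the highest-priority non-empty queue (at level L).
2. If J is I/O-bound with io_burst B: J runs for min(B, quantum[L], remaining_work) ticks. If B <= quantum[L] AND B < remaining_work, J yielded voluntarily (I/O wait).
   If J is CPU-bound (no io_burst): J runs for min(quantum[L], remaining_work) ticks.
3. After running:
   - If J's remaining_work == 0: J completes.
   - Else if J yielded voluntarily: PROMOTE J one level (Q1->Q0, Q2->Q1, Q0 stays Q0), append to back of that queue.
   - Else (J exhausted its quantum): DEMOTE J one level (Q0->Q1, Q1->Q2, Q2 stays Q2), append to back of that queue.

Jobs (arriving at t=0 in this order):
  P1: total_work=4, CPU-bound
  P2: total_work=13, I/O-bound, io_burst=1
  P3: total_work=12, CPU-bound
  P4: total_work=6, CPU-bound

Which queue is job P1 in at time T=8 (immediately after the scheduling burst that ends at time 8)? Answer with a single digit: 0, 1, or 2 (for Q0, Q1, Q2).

Answer: 1

Derivation:
t=0-2: P1@Q0 runs 2, rem=2, quantum used, demote→Q1. Q0=[P2,P3,P4] Q1=[P1] Q2=[]
t=2-3: P2@Q0 runs 1, rem=12, I/O yield, promote→Q0. Q0=[P3,P4,P2] Q1=[P1] Q2=[]
t=3-5: P3@Q0 runs 2, rem=10, quantum used, demote→Q1. Q0=[P4,P2] Q1=[P1,P3] Q2=[]
t=5-7: P4@Q0 runs 2, rem=4, quantum used, demote→Q1. Q0=[P2] Q1=[P1,P3,P4] Q2=[]
t=7-8: P2@Q0 runs 1, rem=11, I/O yield, promote→Q0. Q0=[P2] Q1=[P1,P3,P4] Q2=[]
t=8-9: P2@Q0 runs 1, rem=10, I/O yield, promote→Q0. Q0=[P2] Q1=[P1,P3,P4] Q2=[]
t=9-10: P2@Q0 runs 1, rem=9, I/O yield, promote→Q0. Q0=[P2] Q1=[P1,P3,P4] Q2=[]
t=10-11: P2@Q0 runs 1, rem=8, I/O yield, promote→Q0. Q0=[P2] Q1=[P1,P3,P4] Q2=[]
t=11-12: P2@Q0 runs 1, rem=7, I/O yield, promote→Q0. Q0=[P2] Q1=[P1,P3,P4] Q2=[]
t=12-13: P2@Q0 runs 1, rem=6, I/O yield, promote→Q0. Q0=[P2] Q1=[P1,P3,P4] Q2=[]
t=13-14: P2@Q0 runs 1, rem=5, I/O yield, promote→Q0. Q0=[P2] Q1=[P1,P3,P4] Q2=[]
t=14-15: P2@Q0 runs 1, rem=4, I/O yield, promote→Q0. Q0=[P2] Q1=[P1,P3,P4] Q2=[]
t=15-16: P2@Q0 runs 1, rem=3, I/O yield, promote→Q0. Q0=[P2] Q1=[P1,P3,P4] Q2=[]
t=16-17: P2@Q0 runs 1, rem=2, I/O yield, promote→Q0. Q0=[P2] Q1=[P1,P3,P4] Q2=[]
t=17-18: P2@Q0 runs 1, rem=1, I/O yield, promote→Q0. Q0=[P2] Q1=[P1,P3,P4] Q2=[]
t=18-19: P2@Q0 runs 1, rem=0, completes. Q0=[] Q1=[P1,P3,P4] Q2=[]
t=19-21: P1@Q1 runs 2, rem=0, completes. Q0=[] Q1=[P3,P4] Q2=[]
t=21-25: P3@Q1 runs 4, rem=6, quantum used, demote→Q2. Q0=[] Q1=[P4] Q2=[P3]
t=25-29: P4@Q1 runs 4, rem=0, completes. Q0=[] Q1=[] Q2=[P3]
t=29-35: P3@Q2 runs 6, rem=0, completes. Q0=[] Q1=[] Q2=[]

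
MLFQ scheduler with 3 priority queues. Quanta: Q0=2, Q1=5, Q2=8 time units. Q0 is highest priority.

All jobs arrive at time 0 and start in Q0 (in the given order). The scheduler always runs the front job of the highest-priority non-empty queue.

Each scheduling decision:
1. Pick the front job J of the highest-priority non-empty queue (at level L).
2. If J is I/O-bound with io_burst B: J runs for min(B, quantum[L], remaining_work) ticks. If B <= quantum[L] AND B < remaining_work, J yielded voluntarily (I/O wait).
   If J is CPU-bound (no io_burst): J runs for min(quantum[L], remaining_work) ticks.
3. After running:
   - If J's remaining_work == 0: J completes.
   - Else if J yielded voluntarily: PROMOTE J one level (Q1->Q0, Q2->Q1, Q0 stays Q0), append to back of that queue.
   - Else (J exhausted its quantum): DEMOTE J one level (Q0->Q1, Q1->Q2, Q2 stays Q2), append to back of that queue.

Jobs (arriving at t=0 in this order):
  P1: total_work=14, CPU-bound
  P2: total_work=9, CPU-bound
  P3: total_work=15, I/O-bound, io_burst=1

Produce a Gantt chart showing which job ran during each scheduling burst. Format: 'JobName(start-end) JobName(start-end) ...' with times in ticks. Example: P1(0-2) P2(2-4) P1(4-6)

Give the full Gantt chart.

t=0-2: P1@Q0 runs 2, rem=12, quantum used, demote→Q1. Q0=[P2,P3] Q1=[P1] Q2=[]
t=2-4: P2@Q0 runs 2, rem=7, quantum used, demote→Q1. Q0=[P3] Q1=[P1,P2] Q2=[]
t=4-5: P3@Q0 runs 1, rem=14, I/O yield, promote→Q0. Q0=[P3] Q1=[P1,P2] Q2=[]
t=5-6: P3@Q0 runs 1, rem=13, I/O yield, promote→Q0. Q0=[P3] Q1=[P1,P2] Q2=[]
t=6-7: P3@Q0 runs 1, rem=12, I/O yield, promote→Q0. Q0=[P3] Q1=[P1,P2] Q2=[]
t=7-8: P3@Q0 runs 1, rem=11, I/O yield, promote→Q0. Q0=[P3] Q1=[P1,P2] Q2=[]
t=8-9: P3@Q0 runs 1, rem=10, I/O yield, promote→Q0. Q0=[P3] Q1=[P1,P2] Q2=[]
t=9-10: P3@Q0 runs 1, rem=9, I/O yield, promote→Q0. Q0=[P3] Q1=[P1,P2] Q2=[]
t=10-11: P3@Q0 runs 1, rem=8, I/O yield, promote→Q0. Q0=[P3] Q1=[P1,P2] Q2=[]
t=11-12: P3@Q0 runs 1, rem=7, I/O yield, promote→Q0. Q0=[P3] Q1=[P1,P2] Q2=[]
t=12-13: P3@Q0 runs 1, rem=6, I/O yield, promote→Q0. Q0=[P3] Q1=[P1,P2] Q2=[]
t=13-14: P3@Q0 runs 1, rem=5, I/O yield, promote→Q0. Q0=[P3] Q1=[P1,P2] Q2=[]
t=14-15: P3@Q0 runs 1, rem=4, I/O yield, promote→Q0. Q0=[P3] Q1=[P1,P2] Q2=[]
t=15-16: P3@Q0 runs 1, rem=3, I/O yield, promote→Q0. Q0=[P3] Q1=[P1,P2] Q2=[]
t=16-17: P3@Q0 runs 1, rem=2, I/O yield, promote→Q0. Q0=[P3] Q1=[P1,P2] Q2=[]
t=17-18: P3@Q0 runs 1, rem=1, I/O yield, promote→Q0. Q0=[P3] Q1=[P1,P2] Q2=[]
t=18-19: P3@Q0 runs 1, rem=0, completes. Q0=[] Q1=[P1,P2] Q2=[]
t=19-24: P1@Q1 runs 5, rem=7, quantum used, demote→Q2. Q0=[] Q1=[P2] Q2=[P1]
t=24-29: P2@Q1 runs 5, rem=2, quantum used, demote→Q2. Q0=[] Q1=[] Q2=[P1,P2]
t=29-36: P1@Q2 runs 7, rem=0, completes. Q0=[] Q1=[] Q2=[P2]
t=36-38: P2@Q2 runs 2, rem=0, completes. Q0=[] Q1=[] Q2=[]

Answer: P1(0-2) P2(2-4) P3(4-5) P3(5-6) P3(6-7) P3(7-8) P3(8-9) P3(9-10) P3(10-11) P3(11-12) P3(12-13) P3(13-14) P3(14-15) P3(15-16) P3(16-17) P3(17-18) P3(18-19) P1(19-24) P2(24-29) P1(29-36) P2(36-38)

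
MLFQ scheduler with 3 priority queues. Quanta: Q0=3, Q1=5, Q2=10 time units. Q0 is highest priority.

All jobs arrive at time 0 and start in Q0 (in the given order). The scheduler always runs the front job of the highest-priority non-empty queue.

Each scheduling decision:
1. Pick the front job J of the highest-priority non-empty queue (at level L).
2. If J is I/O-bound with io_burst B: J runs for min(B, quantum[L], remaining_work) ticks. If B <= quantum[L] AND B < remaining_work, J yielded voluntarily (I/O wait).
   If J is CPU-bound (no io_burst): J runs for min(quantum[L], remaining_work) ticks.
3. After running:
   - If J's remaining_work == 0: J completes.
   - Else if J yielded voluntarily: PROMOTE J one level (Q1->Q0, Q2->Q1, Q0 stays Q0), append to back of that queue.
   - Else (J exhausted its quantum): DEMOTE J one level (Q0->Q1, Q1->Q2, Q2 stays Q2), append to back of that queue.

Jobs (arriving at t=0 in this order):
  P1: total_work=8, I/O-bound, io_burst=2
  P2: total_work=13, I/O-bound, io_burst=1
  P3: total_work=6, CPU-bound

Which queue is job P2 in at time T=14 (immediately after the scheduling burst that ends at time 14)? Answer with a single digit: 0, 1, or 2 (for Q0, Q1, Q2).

Answer: 0

Derivation:
t=0-2: P1@Q0 runs 2, rem=6, I/O yield, promote→Q0. Q0=[P2,P3,P1] Q1=[] Q2=[]
t=2-3: P2@Q0 runs 1, rem=12, I/O yield, promote→Q0. Q0=[P3,P1,P2] Q1=[] Q2=[]
t=3-6: P3@Q0 runs 3, rem=3, quantum used, demote→Q1. Q0=[P1,P2] Q1=[P3] Q2=[]
t=6-8: P1@Q0 runs 2, rem=4, I/O yield, promote→Q0. Q0=[P2,P1] Q1=[P3] Q2=[]
t=8-9: P2@Q0 runs 1, rem=11, I/O yield, promote→Q0. Q0=[P1,P2] Q1=[P3] Q2=[]
t=9-11: P1@Q0 runs 2, rem=2, I/O yield, promote→Q0. Q0=[P2,P1] Q1=[P3] Q2=[]
t=11-12: P2@Q0 runs 1, rem=10, I/O yield, promote→Q0. Q0=[P1,P2] Q1=[P3] Q2=[]
t=12-14: P1@Q0 runs 2, rem=0, completes. Q0=[P2] Q1=[P3] Q2=[]
t=14-15: P2@Q0 runs 1, rem=9, I/O yield, promote→Q0. Q0=[P2] Q1=[P3] Q2=[]
t=15-16: P2@Q0 runs 1, rem=8, I/O yield, promote→Q0. Q0=[P2] Q1=[P3] Q2=[]
t=16-17: P2@Q0 runs 1, rem=7, I/O yield, promote→Q0. Q0=[P2] Q1=[P3] Q2=[]
t=17-18: P2@Q0 runs 1, rem=6, I/O yield, promote→Q0. Q0=[P2] Q1=[P3] Q2=[]
t=18-19: P2@Q0 runs 1, rem=5, I/O yield, promote→Q0. Q0=[P2] Q1=[P3] Q2=[]
t=19-20: P2@Q0 runs 1, rem=4, I/O yield, promote→Q0. Q0=[P2] Q1=[P3] Q2=[]
t=20-21: P2@Q0 runs 1, rem=3, I/O yield, promote→Q0. Q0=[P2] Q1=[P3] Q2=[]
t=21-22: P2@Q0 runs 1, rem=2, I/O yield, promote→Q0. Q0=[P2] Q1=[P3] Q2=[]
t=22-23: P2@Q0 runs 1, rem=1, I/O yield, promote→Q0. Q0=[P2] Q1=[P3] Q2=[]
t=23-24: P2@Q0 runs 1, rem=0, completes. Q0=[] Q1=[P3] Q2=[]
t=24-27: P3@Q1 runs 3, rem=0, completes. Q0=[] Q1=[] Q2=[]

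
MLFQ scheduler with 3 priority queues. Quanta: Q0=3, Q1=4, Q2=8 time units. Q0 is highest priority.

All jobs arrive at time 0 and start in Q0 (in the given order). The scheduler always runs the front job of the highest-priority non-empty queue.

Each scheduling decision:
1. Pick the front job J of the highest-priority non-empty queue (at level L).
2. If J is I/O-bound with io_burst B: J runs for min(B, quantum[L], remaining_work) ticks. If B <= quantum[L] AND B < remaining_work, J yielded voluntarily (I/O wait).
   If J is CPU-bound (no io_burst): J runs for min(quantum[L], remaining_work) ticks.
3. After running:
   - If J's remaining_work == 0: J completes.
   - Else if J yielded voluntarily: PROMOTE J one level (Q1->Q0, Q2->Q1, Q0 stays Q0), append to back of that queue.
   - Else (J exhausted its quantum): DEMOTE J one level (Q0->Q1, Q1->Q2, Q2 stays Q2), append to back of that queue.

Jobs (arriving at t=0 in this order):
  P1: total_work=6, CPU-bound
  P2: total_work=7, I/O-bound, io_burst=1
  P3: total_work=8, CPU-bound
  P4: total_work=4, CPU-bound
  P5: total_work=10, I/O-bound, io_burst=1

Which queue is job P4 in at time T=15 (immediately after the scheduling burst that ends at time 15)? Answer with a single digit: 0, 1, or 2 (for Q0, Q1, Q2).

t=0-3: P1@Q0 runs 3, rem=3, quantum used, demote→Q1. Q0=[P2,P3,P4,P5] Q1=[P1] Q2=[]
t=3-4: P2@Q0 runs 1, rem=6, I/O yield, promote→Q0. Q0=[P3,P4,P5,P2] Q1=[P1] Q2=[]
t=4-7: P3@Q0 runs 3, rem=5, quantum used, demote→Q1. Q0=[P4,P5,P2] Q1=[P1,P3] Q2=[]
t=7-10: P4@Q0 runs 3, rem=1, quantum used, demote→Q1. Q0=[P5,P2] Q1=[P1,P3,P4] Q2=[]
t=10-11: P5@Q0 runs 1, rem=9, I/O yield, promote→Q0. Q0=[P2,P5] Q1=[P1,P3,P4] Q2=[]
t=11-12: P2@Q0 runs 1, rem=5, I/O yield, promote→Q0. Q0=[P5,P2] Q1=[P1,P3,P4] Q2=[]
t=12-13: P5@Q0 runs 1, rem=8, I/O yield, promote→Q0. Q0=[P2,P5] Q1=[P1,P3,P4] Q2=[]
t=13-14: P2@Q0 runs 1, rem=4, I/O yield, promote→Q0. Q0=[P5,P2] Q1=[P1,P3,P4] Q2=[]
t=14-15: P5@Q0 runs 1, rem=7, I/O yield, promote→Q0. Q0=[P2,P5] Q1=[P1,P3,P4] Q2=[]
t=15-16: P2@Q0 runs 1, rem=3, I/O yield, promote→Q0. Q0=[P5,P2] Q1=[P1,P3,P4] Q2=[]
t=16-17: P5@Q0 runs 1, rem=6, I/O yield, promote→Q0. Q0=[P2,P5] Q1=[P1,P3,P4] Q2=[]
t=17-18: P2@Q0 runs 1, rem=2, I/O yield, promote→Q0. Q0=[P5,P2] Q1=[P1,P3,P4] Q2=[]
t=18-19: P5@Q0 runs 1, rem=5, I/O yield, promote→Q0. Q0=[P2,P5] Q1=[P1,P3,P4] Q2=[]
t=19-20: P2@Q0 runs 1, rem=1, I/O yield, promote→Q0. Q0=[P5,P2] Q1=[P1,P3,P4] Q2=[]
t=20-21: P5@Q0 runs 1, rem=4, I/O yield, promote→Q0. Q0=[P2,P5] Q1=[P1,P3,P4] Q2=[]
t=21-22: P2@Q0 runs 1, rem=0, completes. Q0=[P5] Q1=[P1,P3,P4] Q2=[]
t=22-23: P5@Q0 runs 1, rem=3, I/O yield, promote→Q0. Q0=[P5] Q1=[P1,P3,P4] Q2=[]
t=23-24: P5@Q0 runs 1, rem=2, I/O yield, promote→Q0. Q0=[P5] Q1=[P1,P3,P4] Q2=[]
t=24-25: P5@Q0 runs 1, rem=1, I/O yield, promote→Q0. Q0=[P5] Q1=[P1,P3,P4] Q2=[]
t=25-26: P5@Q0 runs 1, rem=0, completes. Q0=[] Q1=[P1,P3,P4] Q2=[]
t=26-29: P1@Q1 runs 3, rem=0, completes. Q0=[] Q1=[P3,P4] Q2=[]
t=29-33: P3@Q1 runs 4, rem=1, quantum used, demote→Q2. Q0=[] Q1=[P4] Q2=[P3]
t=33-34: P4@Q1 runs 1, rem=0, completes. Q0=[] Q1=[] Q2=[P3]
t=34-35: P3@Q2 runs 1, rem=0, completes. Q0=[] Q1=[] Q2=[]

Answer: 1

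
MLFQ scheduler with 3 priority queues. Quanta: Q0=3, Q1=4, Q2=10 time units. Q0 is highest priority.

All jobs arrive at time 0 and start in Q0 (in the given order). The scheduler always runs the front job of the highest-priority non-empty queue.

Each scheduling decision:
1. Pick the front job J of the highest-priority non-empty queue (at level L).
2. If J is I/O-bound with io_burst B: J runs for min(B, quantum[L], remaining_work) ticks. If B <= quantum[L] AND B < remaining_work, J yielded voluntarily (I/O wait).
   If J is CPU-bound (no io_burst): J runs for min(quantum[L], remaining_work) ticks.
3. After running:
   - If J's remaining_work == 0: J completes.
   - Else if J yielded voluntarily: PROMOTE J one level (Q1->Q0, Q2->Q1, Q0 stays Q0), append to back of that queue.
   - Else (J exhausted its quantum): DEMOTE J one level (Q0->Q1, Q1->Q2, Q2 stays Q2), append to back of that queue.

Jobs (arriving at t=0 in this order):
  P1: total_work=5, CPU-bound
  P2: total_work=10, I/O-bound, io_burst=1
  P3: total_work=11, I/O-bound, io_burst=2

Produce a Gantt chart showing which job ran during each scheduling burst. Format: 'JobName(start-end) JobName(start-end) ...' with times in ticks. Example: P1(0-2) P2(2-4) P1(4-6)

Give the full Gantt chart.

t=0-3: P1@Q0 runs 3, rem=2, quantum used, demote→Q1. Q0=[P2,P3] Q1=[P1] Q2=[]
t=3-4: P2@Q0 runs 1, rem=9, I/O yield, promote→Q0. Q0=[P3,P2] Q1=[P1] Q2=[]
t=4-6: P3@Q0 runs 2, rem=9, I/O yield, promote→Q0. Q0=[P2,P3] Q1=[P1] Q2=[]
t=6-7: P2@Q0 runs 1, rem=8, I/O yield, promote→Q0. Q0=[P3,P2] Q1=[P1] Q2=[]
t=7-9: P3@Q0 runs 2, rem=7, I/O yield, promote→Q0. Q0=[P2,P3] Q1=[P1] Q2=[]
t=9-10: P2@Q0 runs 1, rem=7, I/O yield, promote→Q0. Q0=[P3,P2] Q1=[P1] Q2=[]
t=10-12: P3@Q0 runs 2, rem=5, I/O yield, promote→Q0. Q0=[P2,P3] Q1=[P1] Q2=[]
t=12-13: P2@Q0 runs 1, rem=6, I/O yield, promote→Q0. Q0=[P3,P2] Q1=[P1] Q2=[]
t=13-15: P3@Q0 runs 2, rem=3, I/O yield, promote→Q0. Q0=[P2,P3] Q1=[P1] Q2=[]
t=15-16: P2@Q0 runs 1, rem=5, I/O yield, promote→Q0. Q0=[P3,P2] Q1=[P1] Q2=[]
t=16-18: P3@Q0 runs 2, rem=1, I/O yield, promote→Q0. Q0=[P2,P3] Q1=[P1] Q2=[]
t=18-19: P2@Q0 runs 1, rem=4, I/O yield, promote→Q0. Q0=[P3,P2] Q1=[P1] Q2=[]
t=19-20: P3@Q0 runs 1, rem=0, completes. Q0=[P2] Q1=[P1] Q2=[]
t=20-21: P2@Q0 runs 1, rem=3, I/O yield, promote→Q0. Q0=[P2] Q1=[P1] Q2=[]
t=21-22: P2@Q0 runs 1, rem=2, I/O yield, promote→Q0. Q0=[P2] Q1=[P1] Q2=[]
t=22-23: P2@Q0 runs 1, rem=1, I/O yield, promote→Q0. Q0=[P2] Q1=[P1] Q2=[]
t=23-24: P2@Q0 runs 1, rem=0, completes. Q0=[] Q1=[P1] Q2=[]
t=24-26: P1@Q1 runs 2, rem=0, completes. Q0=[] Q1=[] Q2=[]

Answer: P1(0-3) P2(3-4) P3(4-6) P2(6-7) P3(7-9) P2(9-10) P3(10-12) P2(12-13) P3(13-15) P2(15-16) P3(16-18) P2(18-19) P3(19-20) P2(20-21) P2(21-22) P2(22-23) P2(23-24) P1(24-26)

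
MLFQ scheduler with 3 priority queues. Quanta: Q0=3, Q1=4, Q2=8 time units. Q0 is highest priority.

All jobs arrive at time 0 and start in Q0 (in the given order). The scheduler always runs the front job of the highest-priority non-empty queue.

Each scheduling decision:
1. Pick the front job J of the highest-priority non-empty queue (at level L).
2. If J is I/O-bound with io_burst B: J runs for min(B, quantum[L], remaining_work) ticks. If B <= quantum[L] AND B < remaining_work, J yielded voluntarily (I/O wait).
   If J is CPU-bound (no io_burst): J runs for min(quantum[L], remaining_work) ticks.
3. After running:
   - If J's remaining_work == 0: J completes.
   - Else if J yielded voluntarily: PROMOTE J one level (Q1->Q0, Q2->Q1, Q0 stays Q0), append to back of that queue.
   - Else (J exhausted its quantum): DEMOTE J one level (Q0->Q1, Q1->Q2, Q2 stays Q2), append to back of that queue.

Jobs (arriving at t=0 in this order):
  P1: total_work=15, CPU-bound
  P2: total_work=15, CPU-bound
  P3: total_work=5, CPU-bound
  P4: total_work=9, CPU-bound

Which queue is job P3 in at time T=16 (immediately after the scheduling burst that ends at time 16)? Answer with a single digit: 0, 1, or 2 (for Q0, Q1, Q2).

Answer: 1

Derivation:
t=0-3: P1@Q0 runs 3, rem=12, quantum used, demote→Q1. Q0=[P2,P3,P4] Q1=[P1] Q2=[]
t=3-6: P2@Q0 runs 3, rem=12, quantum used, demote→Q1. Q0=[P3,P4] Q1=[P1,P2] Q2=[]
t=6-9: P3@Q0 runs 3, rem=2, quantum used, demote→Q1. Q0=[P4] Q1=[P1,P2,P3] Q2=[]
t=9-12: P4@Q0 runs 3, rem=6, quantum used, demote→Q1. Q0=[] Q1=[P1,P2,P3,P4] Q2=[]
t=12-16: P1@Q1 runs 4, rem=8, quantum used, demote→Q2. Q0=[] Q1=[P2,P3,P4] Q2=[P1]
t=16-20: P2@Q1 runs 4, rem=8, quantum used, demote→Q2. Q0=[] Q1=[P3,P4] Q2=[P1,P2]
t=20-22: P3@Q1 runs 2, rem=0, completes. Q0=[] Q1=[P4] Q2=[P1,P2]
t=22-26: P4@Q1 runs 4, rem=2, quantum used, demote→Q2. Q0=[] Q1=[] Q2=[P1,P2,P4]
t=26-34: P1@Q2 runs 8, rem=0, completes. Q0=[] Q1=[] Q2=[P2,P4]
t=34-42: P2@Q2 runs 8, rem=0, completes. Q0=[] Q1=[] Q2=[P4]
t=42-44: P4@Q2 runs 2, rem=0, completes. Q0=[] Q1=[] Q2=[]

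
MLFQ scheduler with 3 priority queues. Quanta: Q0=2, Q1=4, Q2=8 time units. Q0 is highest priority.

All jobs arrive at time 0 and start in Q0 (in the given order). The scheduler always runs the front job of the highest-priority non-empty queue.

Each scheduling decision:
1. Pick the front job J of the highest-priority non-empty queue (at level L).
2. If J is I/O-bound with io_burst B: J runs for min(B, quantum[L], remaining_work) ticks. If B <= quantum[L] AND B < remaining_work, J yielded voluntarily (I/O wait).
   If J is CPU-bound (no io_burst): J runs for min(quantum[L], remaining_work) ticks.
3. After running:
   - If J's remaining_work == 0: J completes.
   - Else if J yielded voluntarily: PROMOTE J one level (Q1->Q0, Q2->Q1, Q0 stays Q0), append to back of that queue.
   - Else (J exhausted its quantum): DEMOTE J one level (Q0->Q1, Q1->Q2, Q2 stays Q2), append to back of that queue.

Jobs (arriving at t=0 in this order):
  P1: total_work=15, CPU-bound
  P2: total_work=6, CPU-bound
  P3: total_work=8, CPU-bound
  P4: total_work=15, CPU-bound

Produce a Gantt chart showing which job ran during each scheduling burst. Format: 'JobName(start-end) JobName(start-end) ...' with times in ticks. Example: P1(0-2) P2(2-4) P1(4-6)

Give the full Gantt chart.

t=0-2: P1@Q0 runs 2, rem=13, quantum used, demote→Q1. Q0=[P2,P3,P4] Q1=[P1] Q2=[]
t=2-4: P2@Q0 runs 2, rem=4, quantum used, demote→Q1. Q0=[P3,P4] Q1=[P1,P2] Q2=[]
t=4-6: P3@Q0 runs 2, rem=6, quantum used, demote→Q1. Q0=[P4] Q1=[P1,P2,P3] Q2=[]
t=6-8: P4@Q0 runs 2, rem=13, quantum used, demote→Q1. Q0=[] Q1=[P1,P2,P3,P4] Q2=[]
t=8-12: P1@Q1 runs 4, rem=9, quantum used, demote→Q2. Q0=[] Q1=[P2,P3,P4] Q2=[P1]
t=12-16: P2@Q1 runs 4, rem=0, completes. Q0=[] Q1=[P3,P4] Q2=[P1]
t=16-20: P3@Q1 runs 4, rem=2, quantum used, demote→Q2. Q0=[] Q1=[P4] Q2=[P1,P3]
t=20-24: P4@Q1 runs 4, rem=9, quantum used, demote→Q2. Q0=[] Q1=[] Q2=[P1,P3,P4]
t=24-32: P1@Q2 runs 8, rem=1, quantum used, demote→Q2. Q0=[] Q1=[] Q2=[P3,P4,P1]
t=32-34: P3@Q2 runs 2, rem=0, completes. Q0=[] Q1=[] Q2=[P4,P1]
t=34-42: P4@Q2 runs 8, rem=1, quantum used, demote→Q2. Q0=[] Q1=[] Q2=[P1,P4]
t=42-43: P1@Q2 runs 1, rem=0, completes. Q0=[] Q1=[] Q2=[P4]
t=43-44: P4@Q2 runs 1, rem=0, completes. Q0=[] Q1=[] Q2=[]

Answer: P1(0-2) P2(2-4) P3(4-6) P4(6-8) P1(8-12) P2(12-16) P3(16-20) P4(20-24) P1(24-32) P3(32-34) P4(34-42) P1(42-43) P4(43-44)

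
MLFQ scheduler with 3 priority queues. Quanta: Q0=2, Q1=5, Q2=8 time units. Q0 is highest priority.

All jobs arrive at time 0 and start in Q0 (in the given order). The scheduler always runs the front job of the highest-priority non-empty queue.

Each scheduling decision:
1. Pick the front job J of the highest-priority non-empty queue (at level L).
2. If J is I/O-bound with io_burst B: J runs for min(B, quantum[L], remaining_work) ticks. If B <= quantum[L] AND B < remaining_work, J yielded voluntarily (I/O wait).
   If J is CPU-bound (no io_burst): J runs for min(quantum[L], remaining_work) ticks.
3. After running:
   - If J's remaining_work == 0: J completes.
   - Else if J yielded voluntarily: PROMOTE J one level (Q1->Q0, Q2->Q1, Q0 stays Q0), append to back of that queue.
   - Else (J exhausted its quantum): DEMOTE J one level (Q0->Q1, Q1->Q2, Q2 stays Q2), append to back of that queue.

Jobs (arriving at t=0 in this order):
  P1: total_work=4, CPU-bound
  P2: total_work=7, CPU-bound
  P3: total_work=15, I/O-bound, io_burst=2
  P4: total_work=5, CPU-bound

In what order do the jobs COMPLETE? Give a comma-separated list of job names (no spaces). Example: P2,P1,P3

Answer: P3,P1,P2,P4

Derivation:
t=0-2: P1@Q0 runs 2, rem=2, quantum used, demote→Q1. Q0=[P2,P3,P4] Q1=[P1] Q2=[]
t=2-4: P2@Q0 runs 2, rem=5, quantum used, demote→Q1. Q0=[P3,P4] Q1=[P1,P2] Q2=[]
t=4-6: P3@Q0 runs 2, rem=13, I/O yield, promote→Q0. Q0=[P4,P3] Q1=[P1,P2] Q2=[]
t=6-8: P4@Q0 runs 2, rem=3, quantum used, demote→Q1. Q0=[P3] Q1=[P1,P2,P4] Q2=[]
t=8-10: P3@Q0 runs 2, rem=11, I/O yield, promote→Q0. Q0=[P3] Q1=[P1,P2,P4] Q2=[]
t=10-12: P3@Q0 runs 2, rem=9, I/O yield, promote→Q0. Q0=[P3] Q1=[P1,P2,P4] Q2=[]
t=12-14: P3@Q0 runs 2, rem=7, I/O yield, promote→Q0. Q0=[P3] Q1=[P1,P2,P4] Q2=[]
t=14-16: P3@Q0 runs 2, rem=5, I/O yield, promote→Q0. Q0=[P3] Q1=[P1,P2,P4] Q2=[]
t=16-18: P3@Q0 runs 2, rem=3, I/O yield, promote→Q0. Q0=[P3] Q1=[P1,P2,P4] Q2=[]
t=18-20: P3@Q0 runs 2, rem=1, I/O yield, promote→Q0. Q0=[P3] Q1=[P1,P2,P4] Q2=[]
t=20-21: P3@Q0 runs 1, rem=0, completes. Q0=[] Q1=[P1,P2,P4] Q2=[]
t=21-23: P1@Q1 runs 2, rem=0, completes. Q0=[] Q1=[P2,P4] Q2=[]
t=23-28: P2@Q1 runs 5, rem=0, completes. Q0=[] Q1=[P4] Q2=[]
t=28-31: P4@Q1 runs 3, rem=0, completes. Q0=[] Q1=[] Q2=[]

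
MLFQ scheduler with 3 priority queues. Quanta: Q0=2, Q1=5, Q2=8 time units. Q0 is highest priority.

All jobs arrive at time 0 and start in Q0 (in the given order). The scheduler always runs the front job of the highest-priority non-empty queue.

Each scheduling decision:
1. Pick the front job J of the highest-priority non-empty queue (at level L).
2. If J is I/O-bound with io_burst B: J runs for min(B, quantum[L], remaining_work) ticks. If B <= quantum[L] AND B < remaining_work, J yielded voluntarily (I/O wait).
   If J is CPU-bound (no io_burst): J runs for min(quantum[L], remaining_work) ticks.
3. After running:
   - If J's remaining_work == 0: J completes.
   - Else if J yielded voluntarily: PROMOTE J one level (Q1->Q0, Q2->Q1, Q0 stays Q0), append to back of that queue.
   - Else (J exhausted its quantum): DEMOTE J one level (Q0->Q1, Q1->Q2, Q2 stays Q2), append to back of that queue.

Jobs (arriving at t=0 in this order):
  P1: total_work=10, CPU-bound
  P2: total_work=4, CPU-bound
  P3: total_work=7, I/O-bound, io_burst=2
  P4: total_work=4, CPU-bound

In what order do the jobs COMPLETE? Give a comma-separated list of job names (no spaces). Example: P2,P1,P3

t=0-2: P1@Q0 runs 2, rem=8, quantum used, demote→Q1. Q0=[P2,P3,P4] Q1=[P1] Q2=[]
t=2-4: P2@Q0 runs 2, rem=2, quantum used, demote→Q1. Q0=[P3,P4] Q1=[P1,P2] Q2=[]
t=4-6: P3@Q0 runs 2, rem=5, I/O yield, promote→Q0. Q0=[P4,P3] Q1=[P1,P2] Q2=[]
t=6-8: P4@Q0 runs 2, rem=2, quantum used, demote→Q1. Q0=[P3] Q1=[P1,P2,P4] Q2=[]
t=8-10: P3@Q0 runs 2, rem=3, I/O yield, promote→Q0. Q0=[P3] Q1=[P1,P2,P4] Q2=[]
t=10-12: P3@Q0 runs 2, rem=1, I/O yield, promote→Q0. Q0=[P3] Q1=[P1,P2,P4] Q2=[]
t=12-13: P3@Q0 runs 1, rem=0, completes. Q0=[] Q1=[P1,P2,P4] Q2=[]
t=13-18: P1@Q1 runs 5, rem=3, quantum used, demote→Q2. Q0=[] Q1=[P2,P4] Q2=[P1]
t=18-20: P2@Q1 runs 2, rem=0, completes. Q0=[] Q1=[P4] Q2=[P1]
t=20-22: P4@Q1 runs 2, rem=0, completes. Q0=[] Q1=[] Q2=[P1]
t=22-25: P1@Q2 runs 3, rem=0, completes. Q0=[] Q1=[] Q2=[]

Answer: P3,P2,P4,P1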